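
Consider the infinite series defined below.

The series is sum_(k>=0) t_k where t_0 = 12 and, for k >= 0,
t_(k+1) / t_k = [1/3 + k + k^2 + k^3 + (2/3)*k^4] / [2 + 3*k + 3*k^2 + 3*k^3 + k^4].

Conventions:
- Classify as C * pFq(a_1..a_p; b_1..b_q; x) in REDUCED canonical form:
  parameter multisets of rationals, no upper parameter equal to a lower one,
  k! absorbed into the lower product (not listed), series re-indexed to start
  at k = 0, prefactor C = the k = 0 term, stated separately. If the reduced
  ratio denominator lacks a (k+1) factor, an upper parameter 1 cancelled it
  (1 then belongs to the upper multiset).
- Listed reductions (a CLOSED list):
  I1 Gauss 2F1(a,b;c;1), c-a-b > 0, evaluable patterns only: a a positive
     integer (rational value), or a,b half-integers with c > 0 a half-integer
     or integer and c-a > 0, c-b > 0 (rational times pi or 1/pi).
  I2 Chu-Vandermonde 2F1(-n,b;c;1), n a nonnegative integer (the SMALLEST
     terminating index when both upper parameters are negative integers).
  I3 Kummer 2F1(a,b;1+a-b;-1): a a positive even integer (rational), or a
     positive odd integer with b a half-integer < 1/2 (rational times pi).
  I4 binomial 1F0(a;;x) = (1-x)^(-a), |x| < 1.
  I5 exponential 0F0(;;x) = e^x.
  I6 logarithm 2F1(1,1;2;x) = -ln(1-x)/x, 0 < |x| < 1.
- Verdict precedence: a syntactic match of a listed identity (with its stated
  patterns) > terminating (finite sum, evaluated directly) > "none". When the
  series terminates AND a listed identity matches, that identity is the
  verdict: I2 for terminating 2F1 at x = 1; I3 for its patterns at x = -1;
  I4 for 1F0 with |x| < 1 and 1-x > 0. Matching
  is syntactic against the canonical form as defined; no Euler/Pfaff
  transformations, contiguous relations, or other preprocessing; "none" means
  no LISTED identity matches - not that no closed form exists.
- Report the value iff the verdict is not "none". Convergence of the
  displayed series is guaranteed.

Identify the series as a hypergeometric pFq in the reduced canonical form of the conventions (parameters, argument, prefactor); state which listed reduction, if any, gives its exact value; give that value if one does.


The series (x = 2/3) is 2F1: upper {1/2, 1}, lower {2}, prefactor 12. Verdict: no listed reduction: x = 2/3 and upper {1/2, 1} fail every I1-I6 pattern.

First insight: with t_0 = 12, the expanded ratio factors over Q; C = 12, x = 2/3, roots give parameters.
Step ratio: r(k) = (2/3) * (k+1/2) (k+1) / [(k+2) (k+1)] - poly over poly, x = (2/3) from leading terms; C = 12 at k = 0.


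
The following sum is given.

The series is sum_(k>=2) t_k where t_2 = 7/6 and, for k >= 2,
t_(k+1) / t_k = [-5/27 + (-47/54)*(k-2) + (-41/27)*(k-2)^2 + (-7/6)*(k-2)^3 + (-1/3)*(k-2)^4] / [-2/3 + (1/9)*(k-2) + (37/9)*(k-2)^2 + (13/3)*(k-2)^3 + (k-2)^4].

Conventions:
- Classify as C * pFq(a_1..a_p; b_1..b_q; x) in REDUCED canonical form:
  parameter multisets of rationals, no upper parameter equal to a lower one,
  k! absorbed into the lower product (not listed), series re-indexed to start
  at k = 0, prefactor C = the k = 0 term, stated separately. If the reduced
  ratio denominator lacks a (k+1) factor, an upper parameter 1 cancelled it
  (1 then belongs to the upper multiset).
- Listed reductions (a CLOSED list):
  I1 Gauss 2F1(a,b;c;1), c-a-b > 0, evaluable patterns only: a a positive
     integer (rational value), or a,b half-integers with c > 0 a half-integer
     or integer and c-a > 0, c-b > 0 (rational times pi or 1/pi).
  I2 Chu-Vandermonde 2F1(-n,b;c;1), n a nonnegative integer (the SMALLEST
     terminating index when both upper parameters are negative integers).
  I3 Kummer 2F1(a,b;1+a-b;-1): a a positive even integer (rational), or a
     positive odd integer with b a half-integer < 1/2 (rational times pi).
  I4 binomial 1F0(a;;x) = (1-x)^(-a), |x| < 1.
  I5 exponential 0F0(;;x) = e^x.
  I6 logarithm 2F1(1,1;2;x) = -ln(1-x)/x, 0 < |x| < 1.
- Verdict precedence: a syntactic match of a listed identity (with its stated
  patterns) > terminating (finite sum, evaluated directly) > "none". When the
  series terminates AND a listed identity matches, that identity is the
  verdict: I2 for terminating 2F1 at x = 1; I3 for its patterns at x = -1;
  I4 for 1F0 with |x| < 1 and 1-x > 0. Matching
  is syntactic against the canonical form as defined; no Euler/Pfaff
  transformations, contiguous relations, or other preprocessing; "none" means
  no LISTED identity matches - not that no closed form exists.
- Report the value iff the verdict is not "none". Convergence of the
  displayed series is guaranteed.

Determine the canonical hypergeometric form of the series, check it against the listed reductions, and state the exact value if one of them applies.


Prefactor 7/6, argument -1/3: 3F2 with upper {5/6, 1, 1} over lower {-1/3, 3}. Verdict: none - this 3F2 at x = -1/3 matches no listed pattern, and upper {5/6, 1, 1} holds no stopper.

First insight: t_0 being 7/6, the ratio is unreduced: k + 2/3 divides both sides (C = 7/6, x = -1/3).
Step ratio: r(k) = (-1/3) * (k+5/6) (k+1) (k+1) / [(k-1/3) (k+3) (k+1)] - rational; roots negated = parameters, x = (-1/3), C = 7/6.


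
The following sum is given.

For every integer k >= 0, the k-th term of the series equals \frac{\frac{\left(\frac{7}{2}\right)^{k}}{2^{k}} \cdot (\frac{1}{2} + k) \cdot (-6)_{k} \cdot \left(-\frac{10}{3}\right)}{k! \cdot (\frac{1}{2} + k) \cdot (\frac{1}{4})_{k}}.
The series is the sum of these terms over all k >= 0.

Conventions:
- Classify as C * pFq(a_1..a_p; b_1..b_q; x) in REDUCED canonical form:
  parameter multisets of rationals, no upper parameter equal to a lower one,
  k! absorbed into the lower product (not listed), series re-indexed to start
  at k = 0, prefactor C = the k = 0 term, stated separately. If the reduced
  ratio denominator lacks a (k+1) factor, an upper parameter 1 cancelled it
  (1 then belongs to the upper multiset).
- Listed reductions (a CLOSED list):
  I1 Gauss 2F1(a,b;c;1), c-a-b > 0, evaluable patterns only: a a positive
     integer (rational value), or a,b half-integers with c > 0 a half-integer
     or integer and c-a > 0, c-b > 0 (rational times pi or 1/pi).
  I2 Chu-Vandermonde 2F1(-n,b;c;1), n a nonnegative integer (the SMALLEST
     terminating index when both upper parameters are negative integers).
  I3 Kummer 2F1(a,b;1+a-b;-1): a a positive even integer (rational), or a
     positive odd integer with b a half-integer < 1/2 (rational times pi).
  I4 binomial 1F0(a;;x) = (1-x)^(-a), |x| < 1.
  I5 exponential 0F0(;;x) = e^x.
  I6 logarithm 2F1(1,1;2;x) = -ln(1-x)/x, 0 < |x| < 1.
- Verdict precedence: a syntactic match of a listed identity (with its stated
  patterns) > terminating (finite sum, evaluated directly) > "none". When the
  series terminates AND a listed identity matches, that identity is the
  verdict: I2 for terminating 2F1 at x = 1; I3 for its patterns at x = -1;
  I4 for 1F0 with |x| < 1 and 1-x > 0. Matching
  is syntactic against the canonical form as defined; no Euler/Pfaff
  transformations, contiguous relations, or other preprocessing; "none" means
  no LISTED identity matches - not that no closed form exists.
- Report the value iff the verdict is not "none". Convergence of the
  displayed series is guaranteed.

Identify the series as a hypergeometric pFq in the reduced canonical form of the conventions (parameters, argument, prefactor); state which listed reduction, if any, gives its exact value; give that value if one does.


Prefactor -\frac{10}{3}, argument \frac{7}{4}: 1F1 with upper {-6} over lower {\frac{1}{4}}. Verdict: terminating - the sum ends at index 6 because -6 is a negative integer; exact evaluation follows. Its exact value is -\frac{19456}{1053}.

First insight: from the first term -\frac{10}{3}: the factor k + 1/2 cancels (top and bottom), leaving C = -10/3.
Term ratio: r(k) = \frac{7}{4} * (k-6) / [(k+\frac{1}{4}) (k+1)] - poly over poly, x = \frac{7}{4} from leading terms; C = -\frac{10}{3} at k = 0.


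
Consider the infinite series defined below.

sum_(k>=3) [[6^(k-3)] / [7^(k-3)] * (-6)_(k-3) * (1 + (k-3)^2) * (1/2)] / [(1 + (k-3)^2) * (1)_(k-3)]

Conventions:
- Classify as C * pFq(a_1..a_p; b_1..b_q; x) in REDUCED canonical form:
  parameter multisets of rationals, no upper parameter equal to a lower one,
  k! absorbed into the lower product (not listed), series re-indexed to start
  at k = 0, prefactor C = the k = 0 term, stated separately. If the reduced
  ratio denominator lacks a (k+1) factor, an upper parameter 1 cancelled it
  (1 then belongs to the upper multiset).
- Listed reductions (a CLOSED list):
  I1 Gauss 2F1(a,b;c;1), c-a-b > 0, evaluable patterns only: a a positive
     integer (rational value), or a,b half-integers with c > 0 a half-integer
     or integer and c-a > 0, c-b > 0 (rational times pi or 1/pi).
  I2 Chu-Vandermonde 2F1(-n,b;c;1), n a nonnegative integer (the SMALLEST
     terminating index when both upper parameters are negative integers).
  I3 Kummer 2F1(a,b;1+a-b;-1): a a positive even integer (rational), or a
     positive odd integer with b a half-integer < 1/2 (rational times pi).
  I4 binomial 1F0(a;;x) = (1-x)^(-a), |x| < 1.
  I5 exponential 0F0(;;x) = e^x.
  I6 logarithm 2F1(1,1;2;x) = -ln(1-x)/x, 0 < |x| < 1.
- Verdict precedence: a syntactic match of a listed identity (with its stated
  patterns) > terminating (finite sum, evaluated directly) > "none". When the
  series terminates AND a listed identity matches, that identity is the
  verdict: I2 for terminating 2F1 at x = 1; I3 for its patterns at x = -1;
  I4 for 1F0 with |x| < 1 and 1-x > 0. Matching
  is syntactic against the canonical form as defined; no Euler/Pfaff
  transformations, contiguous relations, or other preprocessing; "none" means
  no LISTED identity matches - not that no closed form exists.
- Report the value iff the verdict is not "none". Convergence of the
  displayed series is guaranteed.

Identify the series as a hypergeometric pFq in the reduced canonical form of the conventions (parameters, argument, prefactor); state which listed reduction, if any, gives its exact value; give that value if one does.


Reduced: x = 6/7, 1F0, upper = {-6}, lower = {-}, C = 1/2. Verdict: the binomial series (I4) matches (the 1F0 binomial series: exponent 6, x = 6/7). Hence: 1/235298.

Structural cue: from the first term 1/2: k^2 + 1 divides numerator and denominator alike; C = 1/2, x = 6/7 after cancelling.
Term ratio: r(k) = (6/7) * (k-6) / [(k+1)] - rational; roots negated = parameters, x = (6/7), C = 1/2.


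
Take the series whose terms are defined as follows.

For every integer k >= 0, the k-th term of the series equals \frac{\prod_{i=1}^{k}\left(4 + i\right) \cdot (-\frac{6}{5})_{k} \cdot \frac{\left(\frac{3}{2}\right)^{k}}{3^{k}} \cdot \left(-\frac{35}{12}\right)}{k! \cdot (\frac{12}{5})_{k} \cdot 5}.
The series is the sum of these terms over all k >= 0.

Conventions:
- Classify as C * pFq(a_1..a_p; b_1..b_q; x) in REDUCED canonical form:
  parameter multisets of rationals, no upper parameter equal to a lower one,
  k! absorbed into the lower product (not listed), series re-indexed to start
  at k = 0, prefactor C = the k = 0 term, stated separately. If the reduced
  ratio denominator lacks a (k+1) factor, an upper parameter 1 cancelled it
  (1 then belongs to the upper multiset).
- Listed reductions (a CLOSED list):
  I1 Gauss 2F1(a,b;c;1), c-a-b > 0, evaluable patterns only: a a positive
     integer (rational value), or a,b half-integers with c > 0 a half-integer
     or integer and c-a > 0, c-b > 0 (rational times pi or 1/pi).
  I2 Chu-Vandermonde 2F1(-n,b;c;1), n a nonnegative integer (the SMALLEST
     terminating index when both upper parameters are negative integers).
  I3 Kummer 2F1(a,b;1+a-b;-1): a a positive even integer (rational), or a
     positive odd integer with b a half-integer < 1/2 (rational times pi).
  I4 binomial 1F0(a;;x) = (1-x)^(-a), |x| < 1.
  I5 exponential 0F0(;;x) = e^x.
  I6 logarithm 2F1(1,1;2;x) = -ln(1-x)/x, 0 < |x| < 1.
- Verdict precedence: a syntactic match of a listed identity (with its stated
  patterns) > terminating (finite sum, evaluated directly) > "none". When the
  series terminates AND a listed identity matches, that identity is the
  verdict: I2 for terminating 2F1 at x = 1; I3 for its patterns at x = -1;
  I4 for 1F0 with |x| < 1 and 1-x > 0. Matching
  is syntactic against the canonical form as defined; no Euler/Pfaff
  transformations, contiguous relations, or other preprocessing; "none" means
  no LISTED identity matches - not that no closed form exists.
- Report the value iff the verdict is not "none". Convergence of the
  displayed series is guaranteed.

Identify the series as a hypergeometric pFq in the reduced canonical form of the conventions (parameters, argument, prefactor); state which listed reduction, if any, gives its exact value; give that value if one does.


This is -\frac{7}{12} * 2F1(-\frac{6}{5}, 5; \frac{12}{5}; \frac{1}{2}) in reduced canonical form. Verdict: no listed reduction: x = \frac{1}{2} and upper {-\frac{6}{5}, 5} fail every I1-I6 pattern.

Structural cue: t_0 being -\frac{7}{12}, the two k-th powers (C = -7/12) combine into one argument.
Consecutive-term ratio: r(k) = \frac{1}{2} * (k-\frac{6}{5}) (k+5) / [(k+\frac{12}{5}) (k+1)] - rational; roots negated = parameters, x = \frac{1}{2}, C = -\frac{7}{12}.


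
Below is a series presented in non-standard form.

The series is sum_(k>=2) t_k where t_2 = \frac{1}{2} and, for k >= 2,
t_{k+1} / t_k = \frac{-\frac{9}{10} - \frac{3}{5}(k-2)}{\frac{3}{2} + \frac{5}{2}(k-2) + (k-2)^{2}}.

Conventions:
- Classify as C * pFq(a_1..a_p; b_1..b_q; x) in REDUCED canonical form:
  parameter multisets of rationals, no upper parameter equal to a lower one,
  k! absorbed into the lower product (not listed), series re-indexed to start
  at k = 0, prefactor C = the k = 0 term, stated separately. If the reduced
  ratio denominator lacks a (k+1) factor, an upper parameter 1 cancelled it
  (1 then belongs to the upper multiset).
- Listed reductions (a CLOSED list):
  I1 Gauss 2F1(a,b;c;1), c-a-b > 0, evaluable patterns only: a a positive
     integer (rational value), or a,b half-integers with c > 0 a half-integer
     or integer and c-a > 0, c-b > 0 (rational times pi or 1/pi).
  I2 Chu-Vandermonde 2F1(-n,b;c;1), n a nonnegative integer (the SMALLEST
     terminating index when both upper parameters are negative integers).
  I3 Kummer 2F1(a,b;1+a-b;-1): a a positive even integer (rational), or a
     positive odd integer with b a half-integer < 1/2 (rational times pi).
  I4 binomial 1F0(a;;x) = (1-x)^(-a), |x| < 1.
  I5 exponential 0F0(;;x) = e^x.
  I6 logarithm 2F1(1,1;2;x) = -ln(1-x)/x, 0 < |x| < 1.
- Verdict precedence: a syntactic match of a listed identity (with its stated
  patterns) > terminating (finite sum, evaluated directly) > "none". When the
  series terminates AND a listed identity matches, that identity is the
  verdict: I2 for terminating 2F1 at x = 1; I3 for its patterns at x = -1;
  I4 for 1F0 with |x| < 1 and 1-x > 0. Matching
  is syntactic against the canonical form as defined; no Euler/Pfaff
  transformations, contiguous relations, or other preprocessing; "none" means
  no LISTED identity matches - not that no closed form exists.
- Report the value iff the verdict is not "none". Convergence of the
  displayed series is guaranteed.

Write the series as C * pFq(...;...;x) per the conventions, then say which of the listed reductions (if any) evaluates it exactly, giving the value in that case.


At argument -\frac{3}{5}: a 0F0 with upper {-}, lower {-}, scaled by C = \frac{1}{2}. Verdict: exponential (I5) matches (the 0F0 exponential series at x = -\frac{3}{5}). Sum: \frac{1}{2} \cdot e^{-\frac{3}{5}}.

Key step: with t_0 = \frac{1}{2}, cancel k + 3/2 from the displayed ratio first; then C = 1/2.
Adjacent-term ratio: r(k) = -\frac{3}{5} * 1 / [(k+1)] ; factor over Q: parameters, x = -\frac{3}{5}, and C = \frac{1}{2}.


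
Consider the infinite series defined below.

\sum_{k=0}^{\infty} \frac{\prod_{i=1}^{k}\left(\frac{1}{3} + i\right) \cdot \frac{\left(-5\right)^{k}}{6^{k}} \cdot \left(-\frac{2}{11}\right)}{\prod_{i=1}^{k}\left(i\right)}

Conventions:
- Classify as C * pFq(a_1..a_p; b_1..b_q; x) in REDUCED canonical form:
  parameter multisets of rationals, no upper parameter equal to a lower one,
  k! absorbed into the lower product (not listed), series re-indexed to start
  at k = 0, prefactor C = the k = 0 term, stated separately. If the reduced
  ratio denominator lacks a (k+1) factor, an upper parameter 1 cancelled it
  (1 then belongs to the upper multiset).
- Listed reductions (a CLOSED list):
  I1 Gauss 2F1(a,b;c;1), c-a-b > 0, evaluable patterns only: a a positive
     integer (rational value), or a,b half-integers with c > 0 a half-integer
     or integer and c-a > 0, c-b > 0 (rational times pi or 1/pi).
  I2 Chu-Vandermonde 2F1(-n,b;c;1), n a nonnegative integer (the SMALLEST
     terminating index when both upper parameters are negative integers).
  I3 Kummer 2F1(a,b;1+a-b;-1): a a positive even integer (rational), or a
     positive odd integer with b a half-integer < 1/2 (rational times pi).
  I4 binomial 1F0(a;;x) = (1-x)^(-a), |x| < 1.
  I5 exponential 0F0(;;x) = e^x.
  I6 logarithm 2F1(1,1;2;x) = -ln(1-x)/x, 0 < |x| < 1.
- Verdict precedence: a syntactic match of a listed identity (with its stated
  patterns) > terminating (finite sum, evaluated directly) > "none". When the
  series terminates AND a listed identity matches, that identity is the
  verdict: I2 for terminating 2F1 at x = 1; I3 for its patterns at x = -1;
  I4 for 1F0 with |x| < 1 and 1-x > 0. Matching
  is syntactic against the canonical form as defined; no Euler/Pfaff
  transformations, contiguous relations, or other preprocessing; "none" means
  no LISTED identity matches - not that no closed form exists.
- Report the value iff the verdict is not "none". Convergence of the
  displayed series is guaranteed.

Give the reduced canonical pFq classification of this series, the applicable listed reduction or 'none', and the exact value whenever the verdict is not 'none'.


Classification (C = -\frac{2}{11}): 1F0 with upper {\frac{4}{3}}, lower {-}, argument x = -\frac{5}{6}. Verdict: the I4 binomial reduction matches (the 1F0 binomial series: exponent -4/3, x = -\frac{5}{6}). Its exact value is \left(-\frac{2}{11}\right) \cdot \left(\frac{11}{6}\right)^{-\frac{4}{3}}.

The tell: t_0 being -\frac{2}{11}, the product of the first k integers (C = -2/11) is k!.
Step ratio: r(k) = -\frac{5}{6} * (k+\frac{4}{3}) / [(k+1)] ; factor over Q: parameters, x = -\frac{5}{6}, and C = -\frac{2}{11}.


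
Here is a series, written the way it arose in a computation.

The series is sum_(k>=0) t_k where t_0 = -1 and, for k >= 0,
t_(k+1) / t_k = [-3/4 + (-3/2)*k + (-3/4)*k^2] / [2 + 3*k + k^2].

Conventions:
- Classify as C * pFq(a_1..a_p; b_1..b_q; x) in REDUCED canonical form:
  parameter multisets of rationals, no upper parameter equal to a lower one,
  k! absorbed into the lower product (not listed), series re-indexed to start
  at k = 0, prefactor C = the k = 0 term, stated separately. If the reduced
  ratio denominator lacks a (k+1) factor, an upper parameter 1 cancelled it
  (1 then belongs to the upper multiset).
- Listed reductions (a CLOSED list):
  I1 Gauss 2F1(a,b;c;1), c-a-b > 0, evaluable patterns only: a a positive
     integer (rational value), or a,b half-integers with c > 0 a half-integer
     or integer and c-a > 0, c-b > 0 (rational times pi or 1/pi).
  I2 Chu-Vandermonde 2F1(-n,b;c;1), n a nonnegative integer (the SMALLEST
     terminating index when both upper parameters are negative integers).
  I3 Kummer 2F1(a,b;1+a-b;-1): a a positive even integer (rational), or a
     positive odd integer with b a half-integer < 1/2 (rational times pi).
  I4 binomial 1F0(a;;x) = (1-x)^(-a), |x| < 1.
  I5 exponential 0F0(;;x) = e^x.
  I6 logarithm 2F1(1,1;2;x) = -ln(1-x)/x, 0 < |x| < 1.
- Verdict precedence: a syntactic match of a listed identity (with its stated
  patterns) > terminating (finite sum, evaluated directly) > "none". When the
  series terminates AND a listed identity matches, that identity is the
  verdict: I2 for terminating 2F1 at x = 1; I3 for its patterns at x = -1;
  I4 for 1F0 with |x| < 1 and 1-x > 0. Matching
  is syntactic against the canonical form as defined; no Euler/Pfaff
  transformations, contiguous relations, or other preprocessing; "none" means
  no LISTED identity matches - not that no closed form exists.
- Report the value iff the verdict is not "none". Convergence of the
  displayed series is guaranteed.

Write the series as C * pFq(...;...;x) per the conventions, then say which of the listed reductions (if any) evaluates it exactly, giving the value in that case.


With C = -1: the canonical form is 2F1(1, 1; 2; -3/4). Verdict: this is the logarithmic series (I6) (the logarithm: parameters (1,1;2), x = -3/4). Sum: (-4/3) * ln(7/4).

Key observation: t_0 = -1 here, and the expanded ratio factors over Q; C = -1, x = -3/4, roots give parameters.
Step ratio: r(k) = (-3/4) * (k+1) (k+1) / [(k+2) (k+1)] - poly over poly, x = (-3/4) from leading terms; C = -1 at k = 0.


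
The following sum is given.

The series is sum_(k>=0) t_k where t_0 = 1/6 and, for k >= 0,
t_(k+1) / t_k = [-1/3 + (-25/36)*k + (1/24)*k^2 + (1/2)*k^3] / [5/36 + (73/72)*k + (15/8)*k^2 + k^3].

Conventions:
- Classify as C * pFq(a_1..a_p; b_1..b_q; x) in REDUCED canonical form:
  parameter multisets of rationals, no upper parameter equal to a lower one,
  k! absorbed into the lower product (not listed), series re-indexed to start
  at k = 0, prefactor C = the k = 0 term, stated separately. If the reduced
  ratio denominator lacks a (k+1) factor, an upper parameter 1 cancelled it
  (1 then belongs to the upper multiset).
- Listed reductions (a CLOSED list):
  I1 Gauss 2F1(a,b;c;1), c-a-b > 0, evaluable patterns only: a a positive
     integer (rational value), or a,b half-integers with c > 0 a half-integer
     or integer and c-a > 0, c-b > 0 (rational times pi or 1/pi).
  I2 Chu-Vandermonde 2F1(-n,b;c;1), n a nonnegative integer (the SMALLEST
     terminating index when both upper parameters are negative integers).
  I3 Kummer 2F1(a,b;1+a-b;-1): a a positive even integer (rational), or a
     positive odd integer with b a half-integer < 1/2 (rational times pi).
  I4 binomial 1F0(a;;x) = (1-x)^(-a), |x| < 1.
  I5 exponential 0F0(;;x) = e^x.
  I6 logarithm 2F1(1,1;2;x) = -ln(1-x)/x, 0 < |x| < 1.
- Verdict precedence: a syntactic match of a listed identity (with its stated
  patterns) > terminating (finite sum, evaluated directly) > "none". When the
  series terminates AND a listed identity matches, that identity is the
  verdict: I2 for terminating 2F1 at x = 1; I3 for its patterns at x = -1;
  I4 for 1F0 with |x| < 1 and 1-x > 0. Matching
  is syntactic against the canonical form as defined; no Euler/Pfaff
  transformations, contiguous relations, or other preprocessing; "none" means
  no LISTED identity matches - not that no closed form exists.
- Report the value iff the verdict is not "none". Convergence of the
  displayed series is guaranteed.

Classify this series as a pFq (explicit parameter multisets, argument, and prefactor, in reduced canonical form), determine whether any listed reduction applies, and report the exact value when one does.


With C = 1/6: the canonical form is 2F1(-4/3, 3/4; 5/24; 1/2). Verdict: none. A 2F1 with upper {-4/3, 3/4} fits none of I1-I6 at x = 1/2; the sum runs forever.

Key observation: t_0 = 1/6 here, and cancel k + 2/3 from the displayed ratio first; then prefactor 1/6.
Term ratio: r(k) = (1/2) * (k-4/3) (k+3/4) / [(k+5/24) (k+1)] - poly over poly, x = (1/2) from leading terms; C = 1/6 at k = 0.


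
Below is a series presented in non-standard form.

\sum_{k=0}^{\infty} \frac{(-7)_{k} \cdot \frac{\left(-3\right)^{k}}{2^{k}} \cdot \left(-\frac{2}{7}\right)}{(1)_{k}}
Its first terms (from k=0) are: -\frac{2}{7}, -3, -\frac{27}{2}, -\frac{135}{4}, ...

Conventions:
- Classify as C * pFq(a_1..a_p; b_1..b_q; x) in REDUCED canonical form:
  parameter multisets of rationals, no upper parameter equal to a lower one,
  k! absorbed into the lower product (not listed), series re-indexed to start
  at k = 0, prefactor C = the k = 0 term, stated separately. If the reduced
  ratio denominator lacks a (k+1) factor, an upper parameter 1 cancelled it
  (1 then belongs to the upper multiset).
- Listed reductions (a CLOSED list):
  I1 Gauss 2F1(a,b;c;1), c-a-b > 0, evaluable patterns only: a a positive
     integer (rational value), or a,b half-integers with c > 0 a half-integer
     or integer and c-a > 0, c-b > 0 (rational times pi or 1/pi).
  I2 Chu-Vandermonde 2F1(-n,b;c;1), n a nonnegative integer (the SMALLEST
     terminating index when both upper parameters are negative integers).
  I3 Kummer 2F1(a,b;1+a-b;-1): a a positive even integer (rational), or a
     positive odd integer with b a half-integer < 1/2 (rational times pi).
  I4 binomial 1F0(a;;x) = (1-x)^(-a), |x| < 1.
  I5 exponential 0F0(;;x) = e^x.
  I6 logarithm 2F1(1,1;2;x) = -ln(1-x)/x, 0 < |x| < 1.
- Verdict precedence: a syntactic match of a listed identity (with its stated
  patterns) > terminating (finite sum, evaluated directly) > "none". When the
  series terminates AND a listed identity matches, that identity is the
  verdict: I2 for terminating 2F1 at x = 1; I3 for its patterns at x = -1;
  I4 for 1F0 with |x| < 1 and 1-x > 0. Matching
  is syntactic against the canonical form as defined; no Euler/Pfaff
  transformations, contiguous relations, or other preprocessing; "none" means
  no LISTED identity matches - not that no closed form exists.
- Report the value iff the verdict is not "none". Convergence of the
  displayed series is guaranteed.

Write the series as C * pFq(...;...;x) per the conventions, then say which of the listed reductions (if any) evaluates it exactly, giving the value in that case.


This is -\frac{2}{7} * 1F0(-7; -; -\frac{3}{2}) in reduced canonical form. Verdict: terminating - the sum ends at index 7 because -7 is a negative integer; exact evaluation follows. Exact value: -\frac{78125}{448}.

The tell: t_0 = -\frac{2}{7} here, and the two k-th powers (C = -2/7) combine into one argument.
Term ratio: r(k) = -\frac{3}{2} * (k-7) / [(k+1)] - rational in k, leading ratio -\frac{3}{2}; with t_0 = -\frac{2}{7}, classification follows.


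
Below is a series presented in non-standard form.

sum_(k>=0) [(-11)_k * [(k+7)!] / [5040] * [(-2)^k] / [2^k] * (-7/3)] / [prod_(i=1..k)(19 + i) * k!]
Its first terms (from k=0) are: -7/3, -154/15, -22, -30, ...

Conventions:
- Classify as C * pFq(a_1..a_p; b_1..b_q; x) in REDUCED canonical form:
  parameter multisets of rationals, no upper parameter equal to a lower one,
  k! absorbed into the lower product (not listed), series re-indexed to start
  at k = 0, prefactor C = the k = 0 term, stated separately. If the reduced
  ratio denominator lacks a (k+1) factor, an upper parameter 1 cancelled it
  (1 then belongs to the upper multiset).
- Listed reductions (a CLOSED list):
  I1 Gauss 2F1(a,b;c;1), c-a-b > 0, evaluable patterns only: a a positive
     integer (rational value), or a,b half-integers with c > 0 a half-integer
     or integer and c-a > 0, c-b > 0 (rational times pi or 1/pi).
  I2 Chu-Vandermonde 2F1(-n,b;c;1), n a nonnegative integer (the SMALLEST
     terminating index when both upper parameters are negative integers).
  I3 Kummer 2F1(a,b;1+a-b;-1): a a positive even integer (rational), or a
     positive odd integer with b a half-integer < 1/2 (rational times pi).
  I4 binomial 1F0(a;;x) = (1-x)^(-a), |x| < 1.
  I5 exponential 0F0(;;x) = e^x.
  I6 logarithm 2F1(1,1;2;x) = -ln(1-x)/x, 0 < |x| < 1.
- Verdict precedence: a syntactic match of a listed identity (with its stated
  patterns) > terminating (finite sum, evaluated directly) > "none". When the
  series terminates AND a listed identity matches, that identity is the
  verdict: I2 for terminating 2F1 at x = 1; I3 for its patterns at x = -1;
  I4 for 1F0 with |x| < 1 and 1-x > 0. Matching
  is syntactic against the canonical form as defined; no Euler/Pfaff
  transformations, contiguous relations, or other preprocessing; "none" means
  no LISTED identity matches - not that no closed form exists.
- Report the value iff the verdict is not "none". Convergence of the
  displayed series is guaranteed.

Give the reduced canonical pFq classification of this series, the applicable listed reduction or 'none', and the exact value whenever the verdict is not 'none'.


With C = -7/3: the canonical form is 2F1(-11, 8; 20; -1). Verdict: this is Kummer's theorem (I3) (x = -1; c = 20 equals 1+a-b for upper {-11, 8}: listed pattern). Sum: -646/5.

Key step: t_0 = -7/3 here, and the lower running product (C = -7/3, x = -1) is a rising factorial.
Consecutive-term ratio: r(k) = (-1) * (k-11) (k+8) / [(k+20) (k+1)] - poly over poly, x = (-1) from leading terms; C = -7/3 at k = 0.


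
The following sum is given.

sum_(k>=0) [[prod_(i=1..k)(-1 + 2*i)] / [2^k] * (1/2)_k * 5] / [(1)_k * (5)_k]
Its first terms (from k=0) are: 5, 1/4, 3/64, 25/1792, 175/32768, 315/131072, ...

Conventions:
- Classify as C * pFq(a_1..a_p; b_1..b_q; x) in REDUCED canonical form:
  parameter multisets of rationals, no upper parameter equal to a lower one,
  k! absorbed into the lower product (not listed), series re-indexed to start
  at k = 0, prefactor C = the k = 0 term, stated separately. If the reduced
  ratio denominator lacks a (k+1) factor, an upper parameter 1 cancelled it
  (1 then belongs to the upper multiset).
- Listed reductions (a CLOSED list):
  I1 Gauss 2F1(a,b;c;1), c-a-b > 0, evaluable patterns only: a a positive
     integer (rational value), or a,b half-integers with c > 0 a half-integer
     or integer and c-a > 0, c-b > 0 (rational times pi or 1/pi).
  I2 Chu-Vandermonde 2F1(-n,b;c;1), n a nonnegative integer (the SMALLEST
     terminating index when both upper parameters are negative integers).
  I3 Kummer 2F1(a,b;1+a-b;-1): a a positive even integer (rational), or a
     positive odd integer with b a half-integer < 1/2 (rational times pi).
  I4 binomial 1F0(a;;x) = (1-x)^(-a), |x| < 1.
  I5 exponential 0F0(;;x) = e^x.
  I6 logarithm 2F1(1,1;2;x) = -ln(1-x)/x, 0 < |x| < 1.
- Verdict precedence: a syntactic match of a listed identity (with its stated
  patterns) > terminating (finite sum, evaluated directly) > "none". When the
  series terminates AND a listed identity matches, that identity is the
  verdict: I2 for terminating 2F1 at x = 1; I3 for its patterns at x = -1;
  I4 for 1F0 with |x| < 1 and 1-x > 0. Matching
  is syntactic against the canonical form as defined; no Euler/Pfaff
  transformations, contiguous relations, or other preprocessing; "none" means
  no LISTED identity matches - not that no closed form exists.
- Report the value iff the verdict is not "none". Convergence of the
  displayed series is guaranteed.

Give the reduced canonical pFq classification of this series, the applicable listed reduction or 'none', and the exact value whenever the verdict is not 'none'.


Key observation: t_0 being 5, (1)_k (prefactor 5) is k! itself.
Step ratio: r(k) = 1 * (k+1/2) (k+1/2) / [(k+5) (k+1)] - poly over poly, x = 1 from leading terms; C = 5 at k = 0.

x = 1 here; the reduced form reads 2F1, upper {1/2, 1/2}, lower {5}, C = 5. Verdict (x = 1): Gauss's theorem I1 (half-integer case) applies (x = 1; upper {1/2, 1/2} half-integers, c = 5 in the evaluable pattern). Exact value: (4096/245) / pi.


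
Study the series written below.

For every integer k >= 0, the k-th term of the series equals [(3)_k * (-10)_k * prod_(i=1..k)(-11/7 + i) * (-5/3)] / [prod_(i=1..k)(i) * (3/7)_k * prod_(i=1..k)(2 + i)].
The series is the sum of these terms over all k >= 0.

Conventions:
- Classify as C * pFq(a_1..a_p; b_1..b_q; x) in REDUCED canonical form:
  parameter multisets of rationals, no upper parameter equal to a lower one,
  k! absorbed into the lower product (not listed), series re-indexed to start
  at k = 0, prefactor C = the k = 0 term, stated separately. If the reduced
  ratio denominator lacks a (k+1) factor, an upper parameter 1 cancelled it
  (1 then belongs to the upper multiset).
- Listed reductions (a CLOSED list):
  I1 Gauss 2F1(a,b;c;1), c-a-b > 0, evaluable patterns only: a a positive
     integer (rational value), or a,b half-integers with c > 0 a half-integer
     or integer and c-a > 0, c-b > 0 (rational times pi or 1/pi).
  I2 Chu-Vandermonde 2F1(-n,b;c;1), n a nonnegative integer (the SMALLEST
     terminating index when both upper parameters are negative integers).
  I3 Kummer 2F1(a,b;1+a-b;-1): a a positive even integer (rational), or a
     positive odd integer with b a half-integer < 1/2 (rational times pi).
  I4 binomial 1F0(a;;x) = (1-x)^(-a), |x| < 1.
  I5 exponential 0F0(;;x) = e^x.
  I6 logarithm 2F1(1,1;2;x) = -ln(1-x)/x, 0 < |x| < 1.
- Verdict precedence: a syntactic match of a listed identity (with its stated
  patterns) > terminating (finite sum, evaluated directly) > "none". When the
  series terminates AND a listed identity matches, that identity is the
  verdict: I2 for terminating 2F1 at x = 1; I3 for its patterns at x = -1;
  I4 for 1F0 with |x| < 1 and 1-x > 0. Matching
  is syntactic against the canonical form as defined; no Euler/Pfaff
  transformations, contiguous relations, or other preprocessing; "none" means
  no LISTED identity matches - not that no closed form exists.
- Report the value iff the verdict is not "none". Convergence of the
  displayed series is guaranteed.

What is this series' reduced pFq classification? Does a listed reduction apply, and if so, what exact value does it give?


Canonical form: C = -5/3 times 2F1 with upper {-10, -4/7}, lower {3/7}, x = 1. Verdict: the Chu-Vandermonde identity I2 applies (terminating 2F1 at x = 1 with n = 10, b = -4/7, c = 3/7). Hence: -9886633715/760317129.

Key observation: from the first term -5/3: the lower running product (C = -5/3) is a rising factorial.
Consecutive-term ratio: r(k) = 1 * (k-10) (k-4/7) / [(k+3/7) (k+1)] - rational; roots negated = parameters, x = 1, C = -5/3.


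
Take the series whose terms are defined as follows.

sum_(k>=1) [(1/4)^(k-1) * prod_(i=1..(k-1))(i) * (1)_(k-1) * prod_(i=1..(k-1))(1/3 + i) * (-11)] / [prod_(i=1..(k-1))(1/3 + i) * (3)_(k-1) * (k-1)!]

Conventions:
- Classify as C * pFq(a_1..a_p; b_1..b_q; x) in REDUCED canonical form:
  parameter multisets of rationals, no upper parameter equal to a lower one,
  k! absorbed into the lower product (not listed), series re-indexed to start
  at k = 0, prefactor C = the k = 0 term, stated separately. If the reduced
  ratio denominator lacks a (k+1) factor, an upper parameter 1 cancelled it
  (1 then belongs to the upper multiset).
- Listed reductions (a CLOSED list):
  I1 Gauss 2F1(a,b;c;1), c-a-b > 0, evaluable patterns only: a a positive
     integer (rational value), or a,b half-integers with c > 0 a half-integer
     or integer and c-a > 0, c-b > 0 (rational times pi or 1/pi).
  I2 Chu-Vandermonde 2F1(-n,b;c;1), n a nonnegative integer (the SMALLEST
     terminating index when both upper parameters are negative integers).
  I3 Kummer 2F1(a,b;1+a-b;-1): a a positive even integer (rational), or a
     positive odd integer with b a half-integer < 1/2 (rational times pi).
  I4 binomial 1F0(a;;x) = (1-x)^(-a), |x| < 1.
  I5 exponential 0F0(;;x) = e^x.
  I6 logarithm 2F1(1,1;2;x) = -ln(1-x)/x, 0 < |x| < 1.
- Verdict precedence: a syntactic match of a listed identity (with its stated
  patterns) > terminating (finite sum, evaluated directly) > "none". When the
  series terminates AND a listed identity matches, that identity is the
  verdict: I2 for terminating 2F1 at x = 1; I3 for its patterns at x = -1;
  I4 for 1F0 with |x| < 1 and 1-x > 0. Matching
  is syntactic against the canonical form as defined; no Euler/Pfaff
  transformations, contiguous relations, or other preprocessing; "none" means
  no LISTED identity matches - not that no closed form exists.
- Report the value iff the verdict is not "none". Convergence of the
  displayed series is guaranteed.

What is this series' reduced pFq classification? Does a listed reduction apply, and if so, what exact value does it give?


Structural cue: with t_0 = -11, the running product (C = -11) telescopes to a rising factorial.
Term ratio: r(k) = (1/4) * (k+1) (k+1) / [(k+3) (k+1)] - rational; roots negated = parameters, x = (1/4), C = -11.

Prefactor -11, argument 1/4: 2F1 with upper {1, 1} over lower {3}. Verdict: none. Every listed pattern misses the 2F1 form at 1/4, upper {1, 1}.


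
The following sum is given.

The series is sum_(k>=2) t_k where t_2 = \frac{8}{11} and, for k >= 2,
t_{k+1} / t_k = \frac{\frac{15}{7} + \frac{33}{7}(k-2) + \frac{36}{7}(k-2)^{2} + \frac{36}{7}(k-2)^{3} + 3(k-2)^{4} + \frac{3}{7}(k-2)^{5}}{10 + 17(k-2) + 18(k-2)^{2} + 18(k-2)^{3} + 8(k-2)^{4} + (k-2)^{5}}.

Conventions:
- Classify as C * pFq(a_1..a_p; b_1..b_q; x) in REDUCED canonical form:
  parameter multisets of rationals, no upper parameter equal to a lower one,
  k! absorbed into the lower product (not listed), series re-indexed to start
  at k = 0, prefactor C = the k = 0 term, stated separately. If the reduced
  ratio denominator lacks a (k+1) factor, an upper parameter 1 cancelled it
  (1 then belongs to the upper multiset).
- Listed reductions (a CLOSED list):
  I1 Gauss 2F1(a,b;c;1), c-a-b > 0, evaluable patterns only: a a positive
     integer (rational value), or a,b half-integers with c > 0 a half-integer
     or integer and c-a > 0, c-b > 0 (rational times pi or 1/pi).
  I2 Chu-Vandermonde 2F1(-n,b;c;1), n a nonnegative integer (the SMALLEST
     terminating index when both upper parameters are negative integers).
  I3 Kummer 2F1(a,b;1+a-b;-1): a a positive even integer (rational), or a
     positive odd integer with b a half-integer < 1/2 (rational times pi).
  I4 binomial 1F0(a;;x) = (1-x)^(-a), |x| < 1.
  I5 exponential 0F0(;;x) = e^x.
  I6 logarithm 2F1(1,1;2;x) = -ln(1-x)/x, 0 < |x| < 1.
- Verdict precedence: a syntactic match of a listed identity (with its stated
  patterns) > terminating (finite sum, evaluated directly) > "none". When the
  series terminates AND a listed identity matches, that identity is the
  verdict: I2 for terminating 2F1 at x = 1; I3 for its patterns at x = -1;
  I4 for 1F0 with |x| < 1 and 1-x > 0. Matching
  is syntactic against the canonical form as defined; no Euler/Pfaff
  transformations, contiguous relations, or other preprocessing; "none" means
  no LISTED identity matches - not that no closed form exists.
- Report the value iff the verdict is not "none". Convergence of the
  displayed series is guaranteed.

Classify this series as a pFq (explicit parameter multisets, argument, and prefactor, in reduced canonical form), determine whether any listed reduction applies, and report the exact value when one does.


The tell: with t_0 = \frac{8}{11}, roots of the ratio polynomials (prefactor 8/11) are the negated parameters.
Consecutive-term ratio: r(k) = \frac{3}{7} * (k+1) (k+1) / [(k+2) (k+1)] - rational in k, leading ratio \frac{3}{7}; with t_0 = \frac{8}{11}, classification follows.

Reduced: x = \frac{3}{7}, 2F1, upper = {1, 1}, lower = {2}, C = \frac{8}{11}. Verdict at x = \frac{3}{7}: the logarithmic series (I6) matches (the logarithm: parameters (1,1;2), x = \frac{3}{7}). Value: \left(-\frac{56}{33}\right) \cdot \ln\left(\frac{4}{7}\right).


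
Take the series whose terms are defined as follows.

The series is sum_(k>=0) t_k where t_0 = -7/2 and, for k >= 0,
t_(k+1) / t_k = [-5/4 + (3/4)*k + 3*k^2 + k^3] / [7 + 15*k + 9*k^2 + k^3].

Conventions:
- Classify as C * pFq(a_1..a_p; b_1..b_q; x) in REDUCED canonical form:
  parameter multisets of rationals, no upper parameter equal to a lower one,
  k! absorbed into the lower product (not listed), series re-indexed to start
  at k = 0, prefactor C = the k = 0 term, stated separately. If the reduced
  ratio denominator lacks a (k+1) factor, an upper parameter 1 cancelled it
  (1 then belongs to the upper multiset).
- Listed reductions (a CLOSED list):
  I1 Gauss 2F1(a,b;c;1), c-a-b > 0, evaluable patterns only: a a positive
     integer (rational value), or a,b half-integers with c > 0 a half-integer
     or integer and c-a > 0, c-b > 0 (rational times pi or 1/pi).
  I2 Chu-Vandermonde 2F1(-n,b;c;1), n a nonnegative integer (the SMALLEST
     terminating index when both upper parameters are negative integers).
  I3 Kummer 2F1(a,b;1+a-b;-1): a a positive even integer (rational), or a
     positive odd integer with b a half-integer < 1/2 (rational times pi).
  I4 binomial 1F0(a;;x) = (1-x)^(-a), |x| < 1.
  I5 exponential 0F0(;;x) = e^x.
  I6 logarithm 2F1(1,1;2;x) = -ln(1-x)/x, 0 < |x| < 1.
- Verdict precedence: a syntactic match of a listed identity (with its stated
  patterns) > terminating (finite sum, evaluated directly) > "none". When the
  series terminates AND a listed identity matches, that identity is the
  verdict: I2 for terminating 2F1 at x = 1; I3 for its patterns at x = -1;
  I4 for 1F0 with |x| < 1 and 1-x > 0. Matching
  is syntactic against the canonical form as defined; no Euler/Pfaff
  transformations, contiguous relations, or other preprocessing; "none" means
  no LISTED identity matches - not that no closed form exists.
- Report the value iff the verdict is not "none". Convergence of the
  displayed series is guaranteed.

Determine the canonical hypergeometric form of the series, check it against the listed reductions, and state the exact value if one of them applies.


At argument 1: a 2F1 with upper {-1/2, 5/2}, lower {7}, scaled by C = -7/2. Verdict: Gauss's theorem I1 (half-integer case) matches (x = 1; upper {-1/2, 5/2} half-integers, c = 7 in the evaluable pattern). Its exact value is (-131072/15015) / pi.

The tell: t_0 = -7/2 here, and the parameter 1 appears in both the upper and lower lists and cancels.
Term ratio: r(k) = 1 * (k-1/2) (k+5/2) / [(k+7) (k+1)] ; factor over Q: parameters, x = 1, and C = -7/2.
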